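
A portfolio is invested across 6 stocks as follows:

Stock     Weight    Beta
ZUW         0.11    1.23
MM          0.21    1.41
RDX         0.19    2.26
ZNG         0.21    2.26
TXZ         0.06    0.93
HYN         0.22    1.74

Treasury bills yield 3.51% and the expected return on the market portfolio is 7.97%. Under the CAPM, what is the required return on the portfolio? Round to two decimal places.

β_P = Σ w_i β_i = 0.11×1.23 + 0.21×1.41 + 0.19×2.26 + 0.21×2.26 + 0.06×0.93 + 0.22×1.74 = 1.7740
MRP = 7.97% − 3.51% = 4.46%
E(R_P) = R_f + β_P × MRP = 3.51% + 1.7740 × 4.46% = 11.42%

11.42%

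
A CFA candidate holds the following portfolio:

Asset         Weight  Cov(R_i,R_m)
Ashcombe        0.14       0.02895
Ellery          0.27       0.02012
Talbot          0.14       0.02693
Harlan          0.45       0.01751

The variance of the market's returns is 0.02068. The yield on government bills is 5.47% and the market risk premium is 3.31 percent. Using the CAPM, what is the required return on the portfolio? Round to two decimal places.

β_Ashcombe = 0.02895 / 0.02068 = 1.3999
β_Ellery = 0.02012 / 0.02068 = 0.9729
β_Talbot = 0.02693 / 0.02068 = 1.3022
β_Harlan = 0.01751 / 0.02068 = 0.8467
β_P = Σ w_i β_i = 0.14×1.3999 + 0.27×0.9729 + 0.14×1.3022 + 0.45×0.8467 = 1.0220
E(R_P) = R_f + β_P × MRP = 5.47% + 1.0220 × 3.31% = 8.85%

8.85%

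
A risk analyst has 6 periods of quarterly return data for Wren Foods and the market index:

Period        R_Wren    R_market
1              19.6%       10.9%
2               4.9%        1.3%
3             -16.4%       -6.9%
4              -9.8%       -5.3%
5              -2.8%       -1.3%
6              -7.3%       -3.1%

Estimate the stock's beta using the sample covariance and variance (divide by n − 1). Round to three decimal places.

Mean R_i = (19.6 + 4.9 − 16.4 − 9.8 − 2.8 − 7.3) / 6 = -1.9667%
Mean R_m = (10.9 + 1.3 − 6.9 − 5.3 − 1.3 − 3.1) / 6 = -0.7333%
Σ(R_i − R̄_i)(R_m − R̄_m) = 402.7267  ⇒  Cov = 402.7267 / 5 = 80.5453
Σ(R_m − R̄_m)² = 204.2733  ⇒  Var(R_m) = 204.2733 / 5 = 40.8547
β = Cov / Var(R_m) = 80.5453 / 40.8547 = 1.9715

1.972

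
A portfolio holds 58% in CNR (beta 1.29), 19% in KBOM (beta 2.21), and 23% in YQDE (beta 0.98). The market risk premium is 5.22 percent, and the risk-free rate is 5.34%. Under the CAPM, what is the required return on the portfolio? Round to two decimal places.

β_P = Σ w_i β_i = 0.58×1.29 + 0.19×2.21 + 0.23×0.98 = 1.3935
E(R_P) = R_f + β_P × MRP = 5.34% + 1.3935 × 5.22% = 12.61%

12.61%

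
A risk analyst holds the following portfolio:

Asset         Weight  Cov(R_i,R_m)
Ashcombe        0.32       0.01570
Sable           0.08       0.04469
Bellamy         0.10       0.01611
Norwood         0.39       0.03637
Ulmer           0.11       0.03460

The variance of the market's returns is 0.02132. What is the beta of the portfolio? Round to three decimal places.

β_Ashcombe = 0.01570 / 0.02132 = 0.7364
β_Sable = 0.04469 / 0.02132 = 2.0962
β_Bellamy = 0.01611 / 0.02132 = 0.7556
β_Norwood = 0.03637 / 0.02132 = 1.7059
β_Ulmer = 0.03460 / 0.02132 = 1.6229
β_P = Σ w_i β_i = 0.32×0.7364 + 0.08×2.0962 + 0.10×0.7556 + 0.39×1.7059 + 0.11×1.6229 = 1.3227

1.323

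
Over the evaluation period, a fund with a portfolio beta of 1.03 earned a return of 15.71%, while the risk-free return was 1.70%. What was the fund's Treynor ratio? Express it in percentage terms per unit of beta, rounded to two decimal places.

Treynor = (R_P − R_f) / β_P = (15.71% − 1.70%) / 1.0300 = 14.01% / 1.0300 = 13.60%

13.60%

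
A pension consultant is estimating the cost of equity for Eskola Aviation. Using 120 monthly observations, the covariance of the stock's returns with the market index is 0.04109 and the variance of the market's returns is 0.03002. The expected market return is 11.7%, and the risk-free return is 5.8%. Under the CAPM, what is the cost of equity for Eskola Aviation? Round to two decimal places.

β = Cov(R_i, R_m) / Var(R_m) = 0.04109 / 0.03002 = 1.3688
MRP = 11.7% − 5.8% = 5.90%
E(R) = R_f + β × MRP = 5.8% + 1.3688 × 5.9% = 13.88%

13.88%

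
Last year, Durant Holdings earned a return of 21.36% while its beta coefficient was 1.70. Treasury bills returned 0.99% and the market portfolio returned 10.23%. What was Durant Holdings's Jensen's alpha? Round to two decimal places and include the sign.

+4.66%

Market excess return = 10.23% − 0.99% = 9.24%
CAPM benchmark = R_f + β(R_m − R_f) = 0.99% + 1.70 × 9.24% = 16.6980%
α = actual − benchmark = 21.36% − 16.6980% = +4.66%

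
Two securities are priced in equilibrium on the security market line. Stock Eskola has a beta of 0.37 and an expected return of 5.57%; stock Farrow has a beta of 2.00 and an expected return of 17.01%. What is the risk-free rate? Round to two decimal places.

Both satisfy E(R) = R_f + β·MRP, so the slope of the SML is
MRP = (17.01% − 5.57%) / (2.00 − 0.37) = 11.44% / 1.63 = 7.0184%
R_f = E(R_Eskola) − β_Eskola·MRP = 5.57% − 0.37 × 7.0184% = 2.9732%

2.97%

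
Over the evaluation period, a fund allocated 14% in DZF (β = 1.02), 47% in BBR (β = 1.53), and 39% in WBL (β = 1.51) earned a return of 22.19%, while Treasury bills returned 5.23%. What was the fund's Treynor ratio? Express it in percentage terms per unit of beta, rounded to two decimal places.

11.69%

β_P = 0.14×1.02 + 0.47×1.53 + 0.39×1.51 = 1.4508
Treynor = (R_P − R_f) / β_P = (22.19% − 5.23%) / 1.4508 = 16.96% / 1.4508 = 11.69%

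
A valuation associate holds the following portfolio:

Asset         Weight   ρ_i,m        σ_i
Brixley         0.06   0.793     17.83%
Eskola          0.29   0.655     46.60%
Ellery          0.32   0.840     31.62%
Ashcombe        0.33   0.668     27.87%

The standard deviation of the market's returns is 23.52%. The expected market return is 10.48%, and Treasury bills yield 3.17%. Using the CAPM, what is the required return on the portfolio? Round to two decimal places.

10.74%

β_Brixley = 0.793 × 17.83% / 23.52% = 0.6012
β_Eskola = 0.655 × 46.60% / 23.52% = 1.2977
β_Ellery = 0.840 × 31.62% / 23.52% = 1.1293
β_Ashcombe = 0.668 × 27.87% / 23.52% = 0.7915
β_P = Σ w_i β_i = 0.06×0.6012 + 0.29×1.2977 + 0.32×1.1293 + 0.33×0.7915 = 1.0350
MRP = 10.48% − 3.17% = 7.31%
E(R_P) = R_f + β_P × MRP = 3.17% + 1.0350 × 7.31% = 10.74%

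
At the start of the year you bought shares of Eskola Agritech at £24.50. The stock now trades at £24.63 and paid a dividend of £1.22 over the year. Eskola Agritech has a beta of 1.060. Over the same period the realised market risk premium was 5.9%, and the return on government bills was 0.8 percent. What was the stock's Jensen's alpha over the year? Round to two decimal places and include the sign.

Realised HPR = (P1 + D1 − P0) / P0 = (24.63 + 1.22 − 24.50) / 24.50 = 1.35 / 24.50 = 5.5102%
CAPM required = R_f + β·MRP = 0.8% + 1.060 × 5.9% = 7.0540%
α = realised − required = 5.5102% − 7.0540% = -1.54%

-1.54%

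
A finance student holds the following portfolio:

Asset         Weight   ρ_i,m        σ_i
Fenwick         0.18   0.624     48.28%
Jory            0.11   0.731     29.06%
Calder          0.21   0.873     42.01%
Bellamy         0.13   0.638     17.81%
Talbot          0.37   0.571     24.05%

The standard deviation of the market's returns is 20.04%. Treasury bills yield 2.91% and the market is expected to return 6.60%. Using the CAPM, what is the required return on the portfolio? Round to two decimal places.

β_Fenwick = 0.624 × 48.28% / 20.04% = 1.5033
β_Jory = 0.731 × 29.06% / 20.04% = 1.0600
β_Calder = 0.873 × 42.01% / 20.04% = 1.8301
β_Bellamy = 0.638 × 17.81% / 20.04% = 0.5670
β_Talbot = 0.571 × 24.05% / 20.04% = 0.6853
β_P = Σ w_i β_i = 0.18×1.5033 + 0.11×1.0600 + 0.21×1.8301 + 0.13×0.5670 + 0.37×0.6853 = 1.0988
MRP = 6.60% − 2.91% = 3.69%
E(R_P) = R_f + β_P × MRP = 2.91% + 1.0988 × 3.69% = 6.96%

6.96%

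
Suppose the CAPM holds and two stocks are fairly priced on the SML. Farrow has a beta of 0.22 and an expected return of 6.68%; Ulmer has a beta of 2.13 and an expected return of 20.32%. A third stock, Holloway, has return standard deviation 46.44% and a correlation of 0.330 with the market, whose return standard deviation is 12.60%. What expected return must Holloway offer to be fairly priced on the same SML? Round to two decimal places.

MRP = (20.32% − 6.68%) / (2.13 − 0.22) = 7.1414%
R_f = 6.68% − 0.22 × 7.1414% = 5.1089%
β_Holloway = ρ·σ_i/σ_m = 0.330 × 46.44 / 12.60 = 1.2163
E(R_Holloway) = R_f + β × MRP = 5.1089% + 1.2163 × 7.1414% = 13.79%

13.79%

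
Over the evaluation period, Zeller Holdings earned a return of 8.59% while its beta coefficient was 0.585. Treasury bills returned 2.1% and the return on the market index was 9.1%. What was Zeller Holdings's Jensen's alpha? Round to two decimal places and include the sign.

Market excess return = 9.1% − 2.1% = 7.00%
CAPM benchmark = R_f + β(R_m − R_f) = 2.1% + 0.585 × 7.0% = 6.1950%
α = actual − benchmark = 8.59% − 6.1950% = +2.40%

+2.40%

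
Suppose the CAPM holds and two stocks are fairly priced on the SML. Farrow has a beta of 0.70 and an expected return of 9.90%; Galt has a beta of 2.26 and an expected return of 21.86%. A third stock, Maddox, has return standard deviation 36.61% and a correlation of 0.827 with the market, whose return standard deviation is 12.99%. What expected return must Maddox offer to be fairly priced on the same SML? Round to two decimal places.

22.40%

MRP = (21.86% − 9.90%) / (2.26 − 0.70) = 7.6667%
R_f = 9.90% − 0.70 × 7.6667% = 4.5333%
β_Maddox = ρ·σ_i/σ_m = 0.827 × 36.61 / 12.99 = 2.3308
E(R_Maddox) = R_f + β × MRP = 4.5333% + 2.3308 × 7.6667% = 22.40%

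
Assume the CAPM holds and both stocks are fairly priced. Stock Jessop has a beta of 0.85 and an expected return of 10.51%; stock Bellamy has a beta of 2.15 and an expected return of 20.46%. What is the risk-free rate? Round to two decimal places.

4.00%

Both satisfy E(R) = R_f + β·MRP, so the slope of the SML is
MRP = (20.46% − 10.51%) / (2.15 − 0.85) = 9.95% / 1.30 = 7.6538%
R_f = E(R_Jessop) − β_Jessop·MRP = 10.51% − 0.85 × 7.6538% = 4.0043%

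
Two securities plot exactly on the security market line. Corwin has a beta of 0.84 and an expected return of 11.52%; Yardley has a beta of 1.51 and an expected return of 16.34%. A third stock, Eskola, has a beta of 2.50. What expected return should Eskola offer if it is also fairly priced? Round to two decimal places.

MRP (SML slope) = (16.34% − 11.52%) / (1.51 − 0.84) = 4.82% / 0.67 = 7.1940%
R_f (intercept) = 11.52% − 0.84 × 7.1940% = 5.4770%
E(R_Eskola) = R_f + β × MRP = 5.4770% + 2.50 × 7.1940% = 23.46%

23.46%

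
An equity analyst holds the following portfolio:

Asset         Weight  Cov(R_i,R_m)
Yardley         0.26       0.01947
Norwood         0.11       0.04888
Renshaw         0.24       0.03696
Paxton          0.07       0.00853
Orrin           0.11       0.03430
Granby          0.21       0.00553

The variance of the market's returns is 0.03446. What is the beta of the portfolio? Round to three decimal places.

β_Yardley = 0.01947 / 0.03446 = 0.5650
β_Norwood = 0.04888 / 0.03446 = 1.4185
β_Renshaw = 0.03696 / 0.03446 = 1.0725
β_Paxton = 0.00853 / 0.03446 = 0.2475
β_Orrin = 0.03430 / 0.03446 = 0.9954
β_Granby = 0.00553 / 0.03446 = 0.1605
β_P = Σ w_i β_i = 0.26×0.5650 + 0.11×1.4185 + 0.24×1.0725 + 0.07×0.2475 + 0.11×0.9954 + 0.21×0.1605 = 0.7209

0.721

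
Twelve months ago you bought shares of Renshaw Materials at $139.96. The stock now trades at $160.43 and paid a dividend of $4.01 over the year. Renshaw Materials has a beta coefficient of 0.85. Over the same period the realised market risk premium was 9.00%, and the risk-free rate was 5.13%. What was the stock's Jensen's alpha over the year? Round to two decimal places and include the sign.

Realised HPR = (P1 + D1 − P0) / P0 = (160.43 + 4.01 − 139.96) / 139.96 = 24.48 / 139.96 = 17.4907%
CAPM required = R_f + β·MRP = 5.13% + 0.85 × 9.00% = 12.7800%
α = realised − required = 17.4907% − 12.7800% = +4.71%

+4.71%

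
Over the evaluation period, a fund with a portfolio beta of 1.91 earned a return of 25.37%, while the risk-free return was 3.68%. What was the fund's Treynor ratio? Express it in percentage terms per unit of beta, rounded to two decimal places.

11.36%

Treynor = (R_P − R_f) / β_P = (25.37% − 3.68%) / 1.9100 = 21.69% / 1.9100 = 11.36%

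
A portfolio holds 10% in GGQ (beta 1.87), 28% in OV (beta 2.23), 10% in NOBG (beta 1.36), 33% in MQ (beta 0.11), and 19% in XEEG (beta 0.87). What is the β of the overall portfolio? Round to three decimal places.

1.149

β_P = Σ w_i β_i = 0.10×1.87 + 0.28×2.23 + 0.10×1.36 + 0.33×0.11 + 0.19×0.87 = 1.1490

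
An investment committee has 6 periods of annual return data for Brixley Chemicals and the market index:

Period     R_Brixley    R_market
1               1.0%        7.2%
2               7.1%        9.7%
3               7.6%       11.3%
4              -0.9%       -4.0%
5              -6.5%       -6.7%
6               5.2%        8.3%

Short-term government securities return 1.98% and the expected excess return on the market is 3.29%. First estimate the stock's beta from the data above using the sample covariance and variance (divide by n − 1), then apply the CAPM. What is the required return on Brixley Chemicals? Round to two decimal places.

4.16%

Mean R_i = (1.0 + 7.1 + 7.6 − 0.9 − 6.5 + 5.2) / 6 = 2.2500%
Mean R_m = (7.2 + 9.7 + 11.3 − 4.0 − 6.7 + 8.3) / 6 = 4.3000%
Σ(R_i − R̄_i)(R_m − R̄_m) = 194.2100  ⇒  Cov = 194.2100 / 5 = 38.8420
Σ(R_m − R̄_m)² = 292.4600  ⇒  Var(R_m) = 292.4600 / 5 = 58.4920
β = Cov / Var(R_m) = 38.8420 / 58.4920 = 0.6641
E(R) = R_f + β × MRP = 1.98% + 0.6641 × 3.29% = 4.16%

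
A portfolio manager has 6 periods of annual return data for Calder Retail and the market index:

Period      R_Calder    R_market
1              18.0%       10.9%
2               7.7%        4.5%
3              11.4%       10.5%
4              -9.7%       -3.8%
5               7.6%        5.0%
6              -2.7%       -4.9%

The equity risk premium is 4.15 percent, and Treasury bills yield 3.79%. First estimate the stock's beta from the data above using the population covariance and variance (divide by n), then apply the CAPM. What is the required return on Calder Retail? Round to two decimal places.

9.53%

Mean R_i = (18.0 + 7.7 + 11.4 − 9.7 + 7.6 − 2.7) / 6 = 5.3833%
Mean R_m = (10.9 + 4.5 + 10.5 − 3.8 + 5.0 − 4.9) / 6 = 3.7000%
Σ(R_i − R̄_i)(R_m − R̄_m) = 319.1300  ⇒  Cov = 319.1300 / 6 = 53.1883
Σ(R_m − R̄_m)² = 230.6200  ⇒  Var(R_m) = 230.6200 / 6 = 38.4367
β = Cov / Var(R_m) = 53.1883 / 38.4367 = 1.3838
E(R) = R_f + β × MRP = 3.79% + 1.3838 × 4.15% = 9.53%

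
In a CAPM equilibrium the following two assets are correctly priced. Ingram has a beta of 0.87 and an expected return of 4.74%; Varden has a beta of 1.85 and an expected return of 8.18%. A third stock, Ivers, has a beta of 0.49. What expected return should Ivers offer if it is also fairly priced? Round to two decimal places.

3.41%

MRP (SML slope) = (8.18% − 4.74%) / (1.85 − 0.87) = 3.44% / 0.98 = 3.5102%
R_f (intercept) = 4.74% − 0.87 × 3.5102% = 1.6861%
E(R_Ivers) = R_f + β × MRP = 1.6861% + 0.49 × 3.5102% = 3.41%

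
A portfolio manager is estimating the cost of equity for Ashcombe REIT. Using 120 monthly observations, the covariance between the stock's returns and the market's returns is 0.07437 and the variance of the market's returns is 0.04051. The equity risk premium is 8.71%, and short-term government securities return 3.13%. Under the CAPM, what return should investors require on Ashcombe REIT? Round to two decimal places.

19.12%

β = Cov(R_i, R_m) / Var(R_m) = 0.07437 / 0.04051 = 1.8358
E(R) = R_f + β × MRP = 3.13% + 1.8358 × 8.71% = 19.12%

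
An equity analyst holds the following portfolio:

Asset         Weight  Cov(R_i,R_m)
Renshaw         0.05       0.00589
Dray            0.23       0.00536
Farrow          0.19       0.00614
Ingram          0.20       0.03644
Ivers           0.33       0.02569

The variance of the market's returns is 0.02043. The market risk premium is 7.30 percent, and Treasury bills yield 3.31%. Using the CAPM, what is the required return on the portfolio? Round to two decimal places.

β_Renshaw = 0.00589 / 0.02043 = 0.2883
β_Dray = 0.00536 / 0.02043 = 0.2624
β_Farrow = 0.00614 / 0.02043 = 0.3005
β_Ingram = 0.03644 / 0.02043 = 1.7837
β_Ivers = 0.02569 / 0.02043 = 1.2575
β_P = Σ w_i β_i = 0.05×0.2883 + 0.23×0.2624 + 0.19×0.3005 + 0.20×1.7837 + 0.33×1.2575 = 0.9036
E(R_P) = R_f + β_P × MRP = 3.31% + 0.9036 × 7.30% = 9.91%

9.91%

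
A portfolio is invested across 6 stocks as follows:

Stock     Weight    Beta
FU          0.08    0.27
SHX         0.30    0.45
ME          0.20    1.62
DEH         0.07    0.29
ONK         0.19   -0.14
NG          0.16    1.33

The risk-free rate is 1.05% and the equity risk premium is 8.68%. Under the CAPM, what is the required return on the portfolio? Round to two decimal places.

7.01%

β_P = Σ w_i β_i = 0.08×0.27 + 0.30×0.45 + 0.20×1.62 + 0.07×0.29 + 0.19×-0.14 + 0.16×1.33 = 0.6871
E(R_P) = R_f + β_P × MRP = 1.05% + 0.6871 × 8.68% = 7.01%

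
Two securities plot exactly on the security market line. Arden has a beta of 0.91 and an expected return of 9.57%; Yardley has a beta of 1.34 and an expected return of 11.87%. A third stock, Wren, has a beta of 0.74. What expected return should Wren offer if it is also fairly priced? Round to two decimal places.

MRP (SML slope) = (11.87% − 9.57%) / (1.34 − 0.91) = 2.30% / 0.43 = 5.3488%
R_f (intercept) = 9.57% − 0.91 × 5.3488% = 4.7026%
E(R_Wren) = R_f + β × MRP = 4.7026% + 0.74 × 5.3488% = 8.66%

8.66%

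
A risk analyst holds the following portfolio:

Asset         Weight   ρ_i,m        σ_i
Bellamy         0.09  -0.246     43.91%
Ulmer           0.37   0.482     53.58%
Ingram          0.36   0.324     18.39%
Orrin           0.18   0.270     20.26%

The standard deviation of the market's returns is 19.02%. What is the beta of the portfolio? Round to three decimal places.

0.616

β_Bellamy = -0.246 × 43.91% / 19.02% = -0.5679
β_Ulmer = 0.482 × 53.58% / 19.02% = 1.3578
β_Ingram = 0.324 × 18.39% / 19.02% = 0.3133
β_Orrin = 0.270 × 20.26% / 19.02% = 0.2876
β_P = Σ w_i β_i = 0.09×-0.5679 + 0.37×1.3578 + 0.36×0.3133 + 0.18×0.2876 = 0.6158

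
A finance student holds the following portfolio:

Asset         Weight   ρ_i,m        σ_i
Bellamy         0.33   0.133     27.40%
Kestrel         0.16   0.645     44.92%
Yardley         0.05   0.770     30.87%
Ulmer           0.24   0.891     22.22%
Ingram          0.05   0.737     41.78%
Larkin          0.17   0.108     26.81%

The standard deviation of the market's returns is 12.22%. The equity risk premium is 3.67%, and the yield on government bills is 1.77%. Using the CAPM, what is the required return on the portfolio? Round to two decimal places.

β_Bellamy = 0.133 × 27.40% / 12.22% = 0.2982
β_Kestrel = 0.645 × 44.92% / 12.22% = 2.3710
β_Yardley = 0.770 × 30.87% / 12.22% = 1.9452
β_Ulmer = 0.891 × 22.22% / 12.22% = 1.6201
β_Ingram = 0.737 × 41.78% / 12.22% = 2.5198
β_Larkin = 0.108 × 26.81% / 12.22% = 0.2369
β_P = Σ w_i β_i = 0.33×0.2982 + 0.16×2.3710 + 0.05×1.9452 + 0.24×1.6201 + 0.05×2.5198 + 0.17×0.2369 = 1.1301
E(R_P) = R_f + β_P × MRP = 1.77% + 1.1301 × 3.67% = 5.92%

5.92%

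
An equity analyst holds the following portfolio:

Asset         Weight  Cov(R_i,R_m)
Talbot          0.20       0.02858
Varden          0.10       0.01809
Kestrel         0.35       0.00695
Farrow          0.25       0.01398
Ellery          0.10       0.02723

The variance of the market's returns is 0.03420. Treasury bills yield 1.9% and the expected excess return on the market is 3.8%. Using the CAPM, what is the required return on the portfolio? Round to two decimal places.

3.70%

β_Talbot = 0.02858 / 0.03420 = 0.8357
β_Varden = 0.01809 / 0.03420 = 0.5289
β_Kestrel = 0.00695 / 0.03420 = 0.2032
β_Farrow = 0.01398 / 0.03420 = 0.4088
β_Ellery = 0.02723 / 0.03420 = 0.7962
β_P = Σ w_i β_i = 0.20×0.8357 + 0.10×0.5289 + 0.35×0.2032 + 0.25×0.4088 + 0.10×0.7962 = 0.4730
E(R_P) = R_f + β_P × MRP = 1.9% + 0.4730 × 3.8% = 3.70%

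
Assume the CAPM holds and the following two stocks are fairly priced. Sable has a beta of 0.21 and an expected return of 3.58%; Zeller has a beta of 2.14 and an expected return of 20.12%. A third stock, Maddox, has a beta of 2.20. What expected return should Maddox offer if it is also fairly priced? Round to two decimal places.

MRP (SML slope) = (20.12% − 3.58%) / (2.14 − 0.21) = 16.54% / 1.93 = 8.5699%
R_f (intercept) = 3.58% − 0.21 × 8.5699% = 1.7803%
E(R_Maddox) = R_f + β × MRP = 1.7803% + 2.20 × 8.5699% = 20.63%

20.63%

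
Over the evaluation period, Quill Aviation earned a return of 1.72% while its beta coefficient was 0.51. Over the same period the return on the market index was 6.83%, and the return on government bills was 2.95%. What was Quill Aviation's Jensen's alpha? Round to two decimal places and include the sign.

Market excess return = 6.83% − 2.95% = 3.88%
CAPM benchmark = R_f + β(R_m − R_f) = 2.95% + 0.51 × 3.88% = 4.9288%
α = actual − benchmark = 1.72% − 4.9288% = -3.21%

-3.21%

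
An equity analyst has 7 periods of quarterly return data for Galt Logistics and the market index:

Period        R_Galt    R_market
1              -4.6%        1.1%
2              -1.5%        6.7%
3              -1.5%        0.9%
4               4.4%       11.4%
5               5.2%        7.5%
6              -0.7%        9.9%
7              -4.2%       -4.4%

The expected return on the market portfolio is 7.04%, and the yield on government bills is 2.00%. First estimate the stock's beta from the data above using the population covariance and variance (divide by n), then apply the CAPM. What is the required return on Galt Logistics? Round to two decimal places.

4.55%

Mean R_i = (-4.6 − 1.5 − 1.5 + 4.4 + 5.2 − 0.7 − 4.2) / 7 = -0.4143%
Mean R_m = (1.1 + 6.7 + 0.9 + 11.4 + 7.5 + 9.9 − 4.4) / 7 = 4.7286%
Σ(R_i − R̄_i)(R_m − R̄_m) = 97.9629  ⇒  Cov = 97.9629 / 7 = 13.9947
Σ(R_m − R̄_m)² = 193.9743  ⇒  Var(R_m) = 193.9743 / 7 = 27.7106
β = Cov / Var(R_m) = 13.9947 / 27.7106 = 0.5050
MRP = 7.04% − 2.00% = 5.04%
E(R) = R_f + β × MRP = 2.00% + 0.5050 × 5.04% = 4.55%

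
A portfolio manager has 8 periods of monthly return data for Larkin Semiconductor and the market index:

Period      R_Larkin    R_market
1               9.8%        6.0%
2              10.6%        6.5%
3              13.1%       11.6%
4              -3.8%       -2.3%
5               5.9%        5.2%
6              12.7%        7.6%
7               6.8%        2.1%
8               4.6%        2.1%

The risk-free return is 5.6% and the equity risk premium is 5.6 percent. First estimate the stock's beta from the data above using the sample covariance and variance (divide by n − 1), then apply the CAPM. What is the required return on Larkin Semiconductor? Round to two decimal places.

12.40%

Mean R_i = (9.8 + 10.6 + 13.1 − 3.8 + 5.9 + 12.7 + 6.8 + 4.6) / 8 = 7.4625%
Mean R_m = (6.0 + 6.5 + 11.6 − 2.3 + 5.2 + 7.6 + 2.1 + 2.1) / 8 = 4.8500%
Σ(R_i − R̄_i)(R_m − R̄_m) = 149.9950  ⇒  Cov = 149.9950 / 7 = 21.4279
Σ(R_m − R̄_m)² = 123.5400  ⇒  Var(R_m) = 123.5400 / 7 = 17.6486
β = Cov / Var(R_m) = 21.4279 / 17.6486 = 1.2141
E(R) = R_f + β × MRP = 5.6% + 1.2141 × 5.6% = 12.40%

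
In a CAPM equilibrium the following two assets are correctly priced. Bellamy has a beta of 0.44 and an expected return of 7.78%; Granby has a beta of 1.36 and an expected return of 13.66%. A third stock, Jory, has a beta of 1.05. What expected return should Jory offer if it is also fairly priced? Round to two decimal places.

11.68%

MRP (SML slope) = (13.66% − 7.78%) / (1.36 − 0.44) = 5.88% / 0.92 = 6.3913%
R_f (intercept) = 7.78% − 0.44 × 6.3913% = 4.9678%
E(R_Jory) = R_f + β × MRP = 4.9678% + 1.05 × 6.3913% = 11.68%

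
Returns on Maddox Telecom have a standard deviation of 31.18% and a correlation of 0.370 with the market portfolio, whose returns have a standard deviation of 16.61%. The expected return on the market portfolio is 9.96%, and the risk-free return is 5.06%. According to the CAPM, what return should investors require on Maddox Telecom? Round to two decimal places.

β = ρ × σ_i / σ_m = 0.370 × 31.18% / 16.61% = 0.6946
MRP = 9.96% − 5.06% = 4.90%
E(R) = 5.06% + 0.6946 × 4.90% = 8.46%

8.46%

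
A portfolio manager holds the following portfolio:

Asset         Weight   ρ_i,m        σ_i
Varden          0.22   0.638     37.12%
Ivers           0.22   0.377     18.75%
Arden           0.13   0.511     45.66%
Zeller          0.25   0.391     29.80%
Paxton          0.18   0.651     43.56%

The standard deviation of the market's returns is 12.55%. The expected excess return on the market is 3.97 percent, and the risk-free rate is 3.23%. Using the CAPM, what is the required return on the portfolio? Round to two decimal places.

β_Varden = 0.638 × 37.12% / 12.55% = 1.8871
β_Ivers = 0.377 × 18.75% / 12.55% = 0.5632
β_Arden = 0.511 × 45.66% / 12.55% = 1.8591
β_Zeller = 0.391 × 29.80% / 12.55% = 0.9284
β_Paxton = 0.651 × 43.56% / 12.55% = 2.2596
β_P = Σ w_i β_i = 0.22×1.8871 + 0.22×0.5632 + 0.13×1.8591 + 0.25×0.9284 + 0.18×2.2596 = 1.4196
E(R_P) = R_f + β_P × MRP = 3.23% + 1.4196 × 3.97% = 8.87%

8.87%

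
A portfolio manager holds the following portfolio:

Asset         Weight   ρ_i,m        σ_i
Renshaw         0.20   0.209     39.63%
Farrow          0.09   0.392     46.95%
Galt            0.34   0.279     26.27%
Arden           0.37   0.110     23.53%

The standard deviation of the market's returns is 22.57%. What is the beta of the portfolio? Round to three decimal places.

0.300

β_Renshaw = 0.209 × 39.63% / 22.57% = 0.3670
β_Farrow = 0.392 × 46.95% / 22.57% = 0.8154
β_Galt = 0.279 × 26.27% / 22.57% = 0.3247
β_Arden = 0.110 × 23.53% / 22.57% = 0.1147
β_P = Σ w_i β_i = 0.20×0.3670 + 0.09×0.8154 + 0.34×0.3247 + 0.37×0.1147 = 0.2996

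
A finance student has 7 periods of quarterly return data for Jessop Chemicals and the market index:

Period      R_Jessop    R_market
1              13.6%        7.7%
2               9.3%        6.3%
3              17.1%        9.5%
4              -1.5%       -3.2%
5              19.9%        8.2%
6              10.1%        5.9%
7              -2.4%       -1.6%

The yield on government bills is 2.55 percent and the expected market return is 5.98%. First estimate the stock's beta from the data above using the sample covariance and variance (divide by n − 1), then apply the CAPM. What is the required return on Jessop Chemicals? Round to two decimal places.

Mean R_i = (13.6 + 9.3 + 17.1 − 1.5 + 19.9 + 10.1 − 2.4) / 7 = 9.4429%
Mean R_m = (7.7 + 6.3 + 9.5 − 3.2 + 8.2 + 5.9 − 1.6) / 7 = 4.6857%
Σ(R_i − R̄_i)(R_m − R̄_m) = 247.4443  ⇒  Cov = 247.4443 / 6 = 41.2407
Σ(R_m − R̄_m)² = 150.3886  ⇒  Var(R_m) = 150.3886 / 6 = 25.0648
β = Cov / Var(R_m) = 41.2407 / 25.0648 = 1.6454
MRP = 5.98% − 2.55% = 3.43%
E(R) = R_f + β × MRP = 2.55% + 1.6454 × 3.43% = 8.19%

8.19%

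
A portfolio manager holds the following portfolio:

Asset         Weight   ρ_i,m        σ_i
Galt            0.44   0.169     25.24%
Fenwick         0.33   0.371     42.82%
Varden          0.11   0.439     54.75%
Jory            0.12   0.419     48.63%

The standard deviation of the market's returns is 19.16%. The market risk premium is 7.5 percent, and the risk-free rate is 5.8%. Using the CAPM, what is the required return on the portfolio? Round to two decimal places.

10.58%

β_Galt = 0.169 × 25.24% / 19.16% = 0.2226
β_Fenwick = 0.371 × 42.82% / 19.16% = 0.8291
β_Varden = 0.439 × 54.75% / 19.16% = 1.2544
β_Jory = 0.419 × 48.63% / 19.16% = 1.0635
β_P = Σ w_i β_i = 0.44×0.2226 + 0.33×0.8291 + 0.11×1.2544 + 0.12×1.0635 = 0.6372
E(R_P) = R_f + β_P × MRP = 5.8% + 0.6372 × 7.5% = 10.58%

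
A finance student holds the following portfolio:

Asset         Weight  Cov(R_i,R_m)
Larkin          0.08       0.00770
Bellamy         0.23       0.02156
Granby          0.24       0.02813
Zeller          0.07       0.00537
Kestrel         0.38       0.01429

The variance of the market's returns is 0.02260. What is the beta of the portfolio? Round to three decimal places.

β_Larkin = 0.00770 / 0.02260 = 0.3407
β_Bellamy = 0.02156 / 0.02260 = 0.9540
β_Granby = 0.02813 / 0.02260 = 1.2447
β_Zeller = 0.00537 / 0.02260 = 0.2376
β_Kestrel = 0.01429 / 0.02260 = 0.6323
β_P = Σ w_i β_i = 0.08×0.3407 + 0.23×0.9540 + 0.24×1.2447 + 0.07×0.2376 + 0.38×0.6323 = 0.8023

0.802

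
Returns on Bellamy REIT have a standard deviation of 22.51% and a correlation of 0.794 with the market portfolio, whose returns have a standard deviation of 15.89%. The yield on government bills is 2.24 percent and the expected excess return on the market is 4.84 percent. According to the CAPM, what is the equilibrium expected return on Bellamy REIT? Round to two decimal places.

β = ρ × σ_i / σ_m = 0.794 × 22.51% / 15.89% = 1.1248
E(R) = 2.24% + 1.1248 × 4.84% = 7.68%

7.68%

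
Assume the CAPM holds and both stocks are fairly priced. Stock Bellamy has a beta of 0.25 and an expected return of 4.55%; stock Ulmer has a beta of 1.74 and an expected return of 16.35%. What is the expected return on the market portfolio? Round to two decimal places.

10.49%

Both satisfy E(R) = R_f + β·MRP, so the slope of the SML is
MRP = (16.35% − 4.55%) / (1.74 − 0.25) = 11.80% / 1.49 = 7.9195%
R_f = E(R_Bellamy) − β_Bellamy·MRP = 4.55% − 0.25 × 7.9195% = 2.5701%
E(R_m) = R_f + MRP = 2.5701% + 7.9195% = 10.49%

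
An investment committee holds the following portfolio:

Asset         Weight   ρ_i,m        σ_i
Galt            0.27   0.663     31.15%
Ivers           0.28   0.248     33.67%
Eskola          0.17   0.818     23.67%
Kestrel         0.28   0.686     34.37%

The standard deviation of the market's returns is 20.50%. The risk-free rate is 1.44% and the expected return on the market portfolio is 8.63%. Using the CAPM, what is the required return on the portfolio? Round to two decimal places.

7.69%

β_Galt = 0.663 × 31.15% / 20.50% = 1.0074
β_Ivers = 0.248 × 33.67% / 20.50% = 0.4073
β_Eskola = 0.818 × 23.67% / 20.50% = 0.9445
β_Kestrel = 0.686 × 34.37% / 20.50% = 1.1501
β_P = Σ w_i β_i = 0.27×1.0074 + 0.28×0.4073 + 0.17×0.9445 + 0.28×1.1501 = 0.8686
MRP = 8.63% − 1.44% = 7.19%
E(R_P) = R_f + β_P × MRP = 1.44% + 0.8686 × 7.19% = 7.69%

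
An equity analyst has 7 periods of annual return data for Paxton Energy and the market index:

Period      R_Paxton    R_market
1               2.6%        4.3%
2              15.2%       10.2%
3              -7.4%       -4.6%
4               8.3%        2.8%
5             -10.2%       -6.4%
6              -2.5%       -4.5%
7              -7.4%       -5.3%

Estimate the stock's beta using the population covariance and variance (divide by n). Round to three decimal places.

1.416

Mean R_i = (2.6 + 15.2 − 7.4 + 8.3 − 10.2 − 2.5 − 7.4) / 7 = -0.2000%
Mean R_m = (4.3 + 10.2 − 4.6 + 2.8 − 6.4 − 4.5 − 5.3) / 7 = -0.5000%
Σ(R_i − R̄_i)(R_m − R̄_m) = 338.5500  ⇒  Cov = 338.5500 / 7 = 48.3643
Σ(R_m − R̄_m)² = 239.0800  ⇒  Var(R_m) = 239.0800 / 7 = 34.1543
β = Cov / Var(R_m) = 48.3643 / 34.1543 = 1.4161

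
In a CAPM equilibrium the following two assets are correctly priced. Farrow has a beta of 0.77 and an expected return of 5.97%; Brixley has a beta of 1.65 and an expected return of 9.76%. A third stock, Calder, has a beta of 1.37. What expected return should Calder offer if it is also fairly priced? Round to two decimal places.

MRP (SML slope) = (9.76% − 5.97%) / (1.65 − 0.77) = 3.79% / 0.88 = 4.3068%
R_f (intercept) = 5.97% − 0.77 × 4.3068% = 2.6538%
E(R_Calder) = R_f + β × MRP = 2.6538% + 1.37 × 4.3068% = 8.55%

8.55%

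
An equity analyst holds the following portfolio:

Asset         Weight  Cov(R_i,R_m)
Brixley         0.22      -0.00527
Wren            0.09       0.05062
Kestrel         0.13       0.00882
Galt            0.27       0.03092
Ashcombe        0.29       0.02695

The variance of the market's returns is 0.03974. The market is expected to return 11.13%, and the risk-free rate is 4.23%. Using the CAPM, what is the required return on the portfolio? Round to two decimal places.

β_Brixley = -0.00527 / 0.03974 = -0.1326
β_Wren = 0.05062 / 0.03974 = 1.2738
β_Kestrel = 0.00882 / 0.03974 = 0.2219
β_Galt = 0.03092 / 0.03974 = 0.7781
β_Ashcombe = 0.02695 / 0.03974 = 0.6782
β_P = Σ w_i β_i = 0.22×-0.1326 + 0.09×1.2738 + 0.13×0.2219 + 0.27×0.7781 + 0.29×0.6782 = 0.5211
MRP = 11.13% − 4.23% = 6.90%
E(R_P) = R_f + β_P × MRP = 4.23% + 0.5211 × 6.90% = 7.83%

7.83%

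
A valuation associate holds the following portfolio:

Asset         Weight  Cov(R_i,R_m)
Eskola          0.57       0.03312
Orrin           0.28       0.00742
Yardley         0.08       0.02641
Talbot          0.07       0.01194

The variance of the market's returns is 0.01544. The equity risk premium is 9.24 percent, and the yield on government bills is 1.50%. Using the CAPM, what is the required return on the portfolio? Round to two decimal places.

15.81%

β_Eskola = 0.03312 / 0.01544 = 2.1451
β_Orrin = 0.00742 / 0.01544 = 0.4806
β_Yardley = 0.02641 / 0.01544 = 1.7105
β_Talbot = 0.01194 / 0.01544 = 0.7733
β_P = Σ w_i β_i = 0.57×2.1451 + 0.28×0.4806 + 0.08×1.7105 + 0.07×0.7733 = 1.5482
E(R_P) = R_f + β_P × MRP = 1.50% + 1.5482 × 9.24% = 15.81%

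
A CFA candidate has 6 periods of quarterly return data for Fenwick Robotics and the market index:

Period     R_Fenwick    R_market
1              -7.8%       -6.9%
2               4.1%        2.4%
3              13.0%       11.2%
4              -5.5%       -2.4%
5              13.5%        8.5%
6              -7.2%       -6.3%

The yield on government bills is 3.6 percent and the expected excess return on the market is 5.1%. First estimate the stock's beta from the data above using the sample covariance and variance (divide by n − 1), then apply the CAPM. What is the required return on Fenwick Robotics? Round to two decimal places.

Mean R_i = (-7.8 + 4.1 + 13.0 − 5.5 + 13.5 − 7.2) / 6 = 1.6833%
Mean R_m = (-6.9 + 2.4 + 11.2 − 2.4 + 8.5 − 6.3) / 6 = 1.0833%
Σ(R_i − R̄_i)(R_m − R̄_m) = 371.6283  ⇒  Cov = 371.6283 / 5 = 74.3257
Σ(R_m − R̄_m)² = 289.4683  ⇒  Var(R_m) = 289.4683 / 5 = 57.8937
β = Cov / Var(R_m) = 74.3257 / 57.8937 = 1.2838
E(R) = R_f + β × MRP = 3.6% + 1.2838 × 5.1% = 10.15%

10.15%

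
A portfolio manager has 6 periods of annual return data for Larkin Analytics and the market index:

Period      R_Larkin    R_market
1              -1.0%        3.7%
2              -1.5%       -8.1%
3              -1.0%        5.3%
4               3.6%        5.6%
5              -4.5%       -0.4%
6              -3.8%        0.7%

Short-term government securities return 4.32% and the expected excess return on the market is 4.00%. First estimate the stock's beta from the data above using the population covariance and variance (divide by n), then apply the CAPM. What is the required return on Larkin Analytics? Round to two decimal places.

Mean R_i = (-1.0 − 1.5 − 1.0 + 3.6 − 4.5 − 3.8) / 6 = -1.3667%
Mean R_m = (3.7 − 8.1 + 5.3 + 5.6 − 0.4 + 0.7) / 6 = 1.1333%
Σ(R_i − R̄_i)(R_m − R̄_m) = 31.7433  ⇒  Cov = 31.7433 / 6 = 5.2906
Σ(R_m − R̄_m)² = 131.6933  ⇒  Var(R_m) = 131.6933 / 6 = 21.9489
β = Cov / Var(R_m) = 5.2906 / 21.9489 = 0.2410
E(R) = R_f + β × MRP = 4.32% + 0.2410 × 4.00% = 5.28%

5.28%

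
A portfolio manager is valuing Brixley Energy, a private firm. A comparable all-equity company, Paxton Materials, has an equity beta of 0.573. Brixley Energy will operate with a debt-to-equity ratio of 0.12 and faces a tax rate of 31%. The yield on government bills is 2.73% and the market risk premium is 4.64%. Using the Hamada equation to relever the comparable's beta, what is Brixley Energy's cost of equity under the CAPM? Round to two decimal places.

5.61%

β_L = β_U × [1 + (1 − t)(D/E)] = 0.573 × [1 + (1 − 0.31) × 0.12]
    = 0.573 × [1 + 0.69 × 0.12] = 0.573 × 1.0828 = 0.6204
E(R) = R_f + β_L × MRP = 2.73% + 0.6204 × 4.64% = 5.61%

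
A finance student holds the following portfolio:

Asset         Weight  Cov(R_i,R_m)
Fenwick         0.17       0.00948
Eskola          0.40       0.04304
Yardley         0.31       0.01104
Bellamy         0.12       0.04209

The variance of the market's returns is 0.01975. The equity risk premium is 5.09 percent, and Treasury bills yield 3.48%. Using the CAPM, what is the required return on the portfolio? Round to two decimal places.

β_Fenwick = 0.00948 / 0.01975 = 0.4800
β_Eskola = 0.04304 / 0.01975 = 2.1792
β_Yardley = 0.01104 / 0.01975 = 0.5590
β_Bellamy = 0.04209 / 0.01975 = 2.1311
β_P = Σ w_i β_i = 0.17×0.4800 + 0.40×2.1792 + 0.31×0.5590 + 0.12×2.1311 = 1.3823
E(R_P) = R_f + β_P × MRP = 3.48% + 1.3823 × 5.09% = 10.52%

10.52%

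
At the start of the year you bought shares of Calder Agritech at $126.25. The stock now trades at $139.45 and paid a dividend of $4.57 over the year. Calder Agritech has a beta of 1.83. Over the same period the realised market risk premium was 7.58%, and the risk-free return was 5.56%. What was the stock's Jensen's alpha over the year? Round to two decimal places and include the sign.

Realised HPR = (P1 + D1 − P0) / P0 = (139.45 + 4.57 − 126.25) / 126.25 = 17.77 / 126.25 = 14.0752%
CAPM required = R_f + β·MRP = 5.56% + 1.83 × 7.58% = 19.4314%
α = realised − required = 14.0752% − 19.4314% = -5.36%

-5.36%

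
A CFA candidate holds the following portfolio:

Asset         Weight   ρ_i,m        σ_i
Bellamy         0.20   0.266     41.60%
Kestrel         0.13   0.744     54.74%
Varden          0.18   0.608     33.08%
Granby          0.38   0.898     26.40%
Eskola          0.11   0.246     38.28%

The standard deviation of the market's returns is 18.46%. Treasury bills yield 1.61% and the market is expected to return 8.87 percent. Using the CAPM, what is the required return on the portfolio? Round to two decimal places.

9.94%

β_Bellamy = 0.266 × 41.60% / 18.46% = 0.5994
β_Kestrel = 0.744 × 54.74% / 18.46% = 2.2062
β_Varden = 0.608 × 33.08% / 18.46% = 1.0895
β_Granby = 0.898 × 26.40% / 18.46% = 1.2842
β_Eskola = 0.246 × 38.28% / 18.46% = 0.5101
β_P = Σ w_i β_i = 0.20×0.5994 + 0.13×2.2062 + 0.18×1.0895 + 0.38×1.2842 + 0.11×0.5101 = 1.1469
MRP = 8.87% − 1.61% = 7.26%
E(R_P) = R_f + β_P × MRP = 1.61% + 1.1469 × 7.26% = 9.94%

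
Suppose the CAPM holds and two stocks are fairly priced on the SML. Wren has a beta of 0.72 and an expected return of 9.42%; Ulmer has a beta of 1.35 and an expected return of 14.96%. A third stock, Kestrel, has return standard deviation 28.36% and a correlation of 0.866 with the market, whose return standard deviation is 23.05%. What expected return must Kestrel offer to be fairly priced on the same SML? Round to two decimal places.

12.46%

MRP = (14.96% − 9.42%) / (1.35 − 0.72) = 8.7937%
R_f = 9.42% − 0.72 × 8.7937% = 3.0885%
β_Kestrel = ρ·σ_i/σ_m = 0.866 × 28.36 / 23.05 = 1.0655
E(R_Kestrel) = R_f + β × MRP = 3.0885% + 1.0655 × 8.7937% = 12.46%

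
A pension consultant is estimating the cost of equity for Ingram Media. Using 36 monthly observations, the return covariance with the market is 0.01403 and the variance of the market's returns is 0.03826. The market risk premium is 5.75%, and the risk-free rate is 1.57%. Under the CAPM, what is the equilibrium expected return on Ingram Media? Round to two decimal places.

β = Cov(R_i, R_m) / Var(R_m) = 0.01403 / 0.03826 = 0.3667
E(R) = R_f + β × MRP = 1.57% + 0.3667 × 5.75% = 3.68%

3.68%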